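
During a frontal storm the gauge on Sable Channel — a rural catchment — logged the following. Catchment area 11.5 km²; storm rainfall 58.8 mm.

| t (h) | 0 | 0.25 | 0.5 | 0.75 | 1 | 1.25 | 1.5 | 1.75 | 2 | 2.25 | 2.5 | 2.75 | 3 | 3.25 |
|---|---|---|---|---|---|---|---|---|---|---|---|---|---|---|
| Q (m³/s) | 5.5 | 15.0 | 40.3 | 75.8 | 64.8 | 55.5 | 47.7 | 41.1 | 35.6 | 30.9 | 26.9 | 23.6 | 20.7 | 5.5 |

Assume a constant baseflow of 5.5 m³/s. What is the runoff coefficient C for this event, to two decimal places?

C ≈ 0.55

ΣQ_DR = 411.9 m³/s; V = ΣQ_DR·Δt = 3.707 × 10^5 m³.
Runoff depth d = V / A = 32.24 mm.
C = d / P = 32.24 / 58.8 = 0.55.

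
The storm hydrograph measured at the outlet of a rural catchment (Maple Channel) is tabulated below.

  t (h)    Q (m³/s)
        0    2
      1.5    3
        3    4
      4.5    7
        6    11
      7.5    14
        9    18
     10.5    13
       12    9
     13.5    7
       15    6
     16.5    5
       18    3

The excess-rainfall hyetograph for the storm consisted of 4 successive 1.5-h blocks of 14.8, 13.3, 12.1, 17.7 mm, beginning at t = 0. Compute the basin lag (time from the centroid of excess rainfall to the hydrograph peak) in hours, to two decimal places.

t_L ≈ 5.90 h

Centroid of excess rainfall: t_c = Σ P_i·t̄_i / ΣP_i = 3.0972 h (block centres at 0.75, 2.25, 3.75, 5.25 h).
Hydrograph peak occurs at t = 9 h, so basin lag t_L = 9 − 3.0972 = 5.90 h.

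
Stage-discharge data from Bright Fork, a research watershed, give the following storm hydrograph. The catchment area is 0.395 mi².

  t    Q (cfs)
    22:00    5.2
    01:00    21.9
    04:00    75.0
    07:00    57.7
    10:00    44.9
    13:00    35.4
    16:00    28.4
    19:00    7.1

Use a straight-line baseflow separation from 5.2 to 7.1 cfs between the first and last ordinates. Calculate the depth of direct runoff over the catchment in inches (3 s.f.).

Direct runoff: 0.00, 16.43, 69.26, 51.69, 38.61, 28.84, 21.57, 0.00 cfs; ΣQ_DR = 226.4 cfs.
V = ΣQ_DR · Δt = 226.4 × 10800 s = 2.445 × 10^6 ft³.
Over A = 0.395 mi², depth = V / A = 2.66 in.

d ≈ 2.66 in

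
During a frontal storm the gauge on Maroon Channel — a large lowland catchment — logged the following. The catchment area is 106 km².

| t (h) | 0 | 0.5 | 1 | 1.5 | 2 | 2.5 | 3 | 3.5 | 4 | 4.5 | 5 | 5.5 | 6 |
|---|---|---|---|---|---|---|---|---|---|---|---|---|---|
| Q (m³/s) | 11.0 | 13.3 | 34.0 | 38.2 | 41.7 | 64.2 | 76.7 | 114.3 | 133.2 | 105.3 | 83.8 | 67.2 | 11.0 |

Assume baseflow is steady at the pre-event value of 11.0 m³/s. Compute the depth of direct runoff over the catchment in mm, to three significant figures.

Direct runoff: 0.0, 2.3, 23.0, 27.2, 30.7, 53.2, 65.7, 103.3, 122.2, 94.3, 72.8, 56.2, 0.0 m³/s; ΣQ_DR = 650.9 m³/s.
V = ΣQ_DR · Δt = 650.9 × 1800 s = 1.172 × 10^6 m³.
Over A = 106 km², depth = V / A = 11.1 mm.

d ≈ 11.1 mm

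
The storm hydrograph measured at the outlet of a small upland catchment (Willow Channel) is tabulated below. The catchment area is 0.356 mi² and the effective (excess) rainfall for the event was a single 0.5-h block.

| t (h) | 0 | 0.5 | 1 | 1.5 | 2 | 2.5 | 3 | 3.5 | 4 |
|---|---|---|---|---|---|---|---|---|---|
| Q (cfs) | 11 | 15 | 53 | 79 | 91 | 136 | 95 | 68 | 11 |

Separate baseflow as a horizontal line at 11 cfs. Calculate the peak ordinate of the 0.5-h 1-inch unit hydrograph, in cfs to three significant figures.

U_p ≈ 125 cfs

Direct runoff: 0.0, 4.0, 42.0, 68.0, 80.0, 125.0, 84.0, 57.0, 0.0 cfs; ΣQ_DR = 460.0 cfs, peak = 125.0 cfs.
Runoff depth d = ΣQ_DR·Δt / A = 460.0 × 1800 / (0.356 mi²) = 1.001 in.
The 1-inch UH is the DRH scaled by (1 in)/d, so U_p = 125.0 × 1/1.001 = 125 cfs.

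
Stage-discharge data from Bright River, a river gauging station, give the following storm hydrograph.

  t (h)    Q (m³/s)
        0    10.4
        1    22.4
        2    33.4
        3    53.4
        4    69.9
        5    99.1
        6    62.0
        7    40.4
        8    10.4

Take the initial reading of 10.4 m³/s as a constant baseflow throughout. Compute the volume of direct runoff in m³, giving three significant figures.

Direct-runoff ordinates (Q − Q_b): 0.0, 12.0, 23.0, 43.0, 59.5, 88.7, 51.6, 30.0, 0.0 m³/s.
ΣQ_DR = 307.8 m³/s.
With Δt = 1 h = 3600 s, V = ΣQ_DR · Δt = 307.8 × 3600 = 1.11 × 10^6 m³.

V ≈ 1.11 × 10^6 m³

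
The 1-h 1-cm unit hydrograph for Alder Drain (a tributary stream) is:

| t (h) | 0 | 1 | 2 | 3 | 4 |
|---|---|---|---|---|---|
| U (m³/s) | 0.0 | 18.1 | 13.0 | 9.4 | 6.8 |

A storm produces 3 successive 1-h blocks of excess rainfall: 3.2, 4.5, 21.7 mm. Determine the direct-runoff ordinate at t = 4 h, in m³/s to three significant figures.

Q ≈ 34.6 m³/s

By discrete convolution, Q_j = Σ (P_i / 10 mm) · U_{j−i}.
At t = 4 h (j=4): Q = (3.2/10)·6.8 + (4.5/10)·9.4 + (21.7/10)·13.0 = 34.6 m³/s.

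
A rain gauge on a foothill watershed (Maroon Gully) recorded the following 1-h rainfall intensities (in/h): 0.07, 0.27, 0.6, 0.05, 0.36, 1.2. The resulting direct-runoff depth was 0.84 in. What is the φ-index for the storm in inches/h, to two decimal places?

φ ≈ 0.48 in/h

Only the 2 blocks with intensity above φ contribute runoff: 0.6, 1.2 in/h.
Σ(I−φ)·Δt = d  ⇒  (0.6+1.2 − 2φ)·1 = 0.84
φ = (1.800 − 0.84/1) / 2 = 0.48 in/h.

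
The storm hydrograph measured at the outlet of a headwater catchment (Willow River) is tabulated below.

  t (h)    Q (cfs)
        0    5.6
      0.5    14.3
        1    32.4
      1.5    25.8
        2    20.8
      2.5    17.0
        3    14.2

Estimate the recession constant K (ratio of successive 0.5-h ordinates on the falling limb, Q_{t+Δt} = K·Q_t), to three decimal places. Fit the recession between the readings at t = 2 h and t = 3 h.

K ≈ 0.826

Using the recession-limb readings at t = 2 h and t = 3 h: Q falls from 20.8 to 14.2 cfs over 2 intervals.
K = (Q₂/Q₁)^(1/2) = (14.2/20.8)^(1/2) = 0.826.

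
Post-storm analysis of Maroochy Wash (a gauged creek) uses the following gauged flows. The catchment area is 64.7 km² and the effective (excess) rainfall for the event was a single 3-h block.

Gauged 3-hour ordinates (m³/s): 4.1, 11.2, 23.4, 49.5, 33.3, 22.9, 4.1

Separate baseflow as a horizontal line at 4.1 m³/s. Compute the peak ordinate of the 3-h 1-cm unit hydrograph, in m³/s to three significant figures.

Direct runoff: 0.0, 7.1, 19.3, 45.4, 29.2, 18.8, 0.0 m³/s; ΣQ_DR = 119.8 m³/s, peak = 45.4 m³/s.
Runoff depth d = ΣQ_DR·Δt / A = 119.8 × 10800 / (64.7 km²) = 20.00 mm.
The 1-cm UH is the DRH scaled by (10 mm)/d, so U_p = 45.4 × 10/20.00 = 22.7 m³/s.

U_p ≈ 22.7 m³/s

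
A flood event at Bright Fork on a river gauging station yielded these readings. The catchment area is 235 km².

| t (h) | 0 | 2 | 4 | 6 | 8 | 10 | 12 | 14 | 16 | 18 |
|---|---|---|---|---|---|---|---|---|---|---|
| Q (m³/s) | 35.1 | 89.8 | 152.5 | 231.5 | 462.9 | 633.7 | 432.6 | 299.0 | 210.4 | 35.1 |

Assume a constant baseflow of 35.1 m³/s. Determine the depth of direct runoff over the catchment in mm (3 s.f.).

d ≈ 68.4 mm

Direct runoff: 0.0, 54.7, 117.4, 196.4, 427.8, 598.6, 397.5, 263.9, 175.3, 0.0 m³/s; ΣQ_DR = 2232 m³/s.
V = ΣQ_DR · Δt = 2232 × 7200 s = 1.607 × 10^7 m³.
Over A = 235 km², depth = V / A = 68.4 mm.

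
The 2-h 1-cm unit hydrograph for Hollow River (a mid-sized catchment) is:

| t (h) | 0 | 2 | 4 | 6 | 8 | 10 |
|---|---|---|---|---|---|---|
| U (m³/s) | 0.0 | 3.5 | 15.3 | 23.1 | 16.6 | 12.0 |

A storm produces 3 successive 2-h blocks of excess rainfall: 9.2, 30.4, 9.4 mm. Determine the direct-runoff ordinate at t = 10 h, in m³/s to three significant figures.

By discrete convolution, Q_j = Σ (P_i / 10 mm) · U_{j−i}.
At t = 10 h (j=5): Q = (9.2/10)·12.0 + (30.4/10)·16.6 + (9.4/10)·23.1 = 83.2 m³/s.

Q ≈ 83.2 m³/s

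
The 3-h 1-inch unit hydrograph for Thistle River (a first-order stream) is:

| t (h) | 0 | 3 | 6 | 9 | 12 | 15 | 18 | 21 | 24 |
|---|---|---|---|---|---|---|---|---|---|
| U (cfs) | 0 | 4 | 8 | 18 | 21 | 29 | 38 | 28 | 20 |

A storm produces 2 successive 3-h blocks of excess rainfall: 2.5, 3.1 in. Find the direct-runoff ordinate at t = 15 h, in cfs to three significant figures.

Q ≈ 138 cfs

By discrete convolution, Q_j = Σ (P_i / 1 in) · U_{j−i}.
At t = 15 h (j=5): Q = (2.5/1)·29 + (3.1/1)·21 = 138 cfs.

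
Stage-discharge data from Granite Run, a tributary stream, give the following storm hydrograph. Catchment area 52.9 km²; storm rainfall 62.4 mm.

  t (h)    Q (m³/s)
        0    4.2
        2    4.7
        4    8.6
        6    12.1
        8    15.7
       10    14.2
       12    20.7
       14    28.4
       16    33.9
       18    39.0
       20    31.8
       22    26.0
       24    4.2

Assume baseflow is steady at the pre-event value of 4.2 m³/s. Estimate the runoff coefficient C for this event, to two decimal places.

ΣQ_DR = 188.9 m³/s; V = ΣQ_DR·Δt = 1.360 × 10^6 m³.
Runoff depth d = V / A = 25.71 mm.
C = d / P = 25.71 / 62.4 = 0.41.

C ≈ 0.41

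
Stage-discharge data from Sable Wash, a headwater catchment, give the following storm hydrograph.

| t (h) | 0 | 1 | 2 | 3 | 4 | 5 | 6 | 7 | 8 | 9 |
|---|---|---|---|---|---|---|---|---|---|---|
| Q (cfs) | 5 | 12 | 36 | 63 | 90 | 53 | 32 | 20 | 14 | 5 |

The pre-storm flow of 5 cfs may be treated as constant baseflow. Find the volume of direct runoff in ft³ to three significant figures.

Direct-runoff ordinates (Q − Q_b): 0.0, 7.0, 31.0, 58.0, 85.0, 48.0, 27.0, 15.0, 9.0, 0.0 cfs.
ΣQ_DR = 280.0 cfs.
With Δt = 1 h = 3600 s, V = ΣQ_DR · Δt = 280.0 × 3600 = 1.01 × 10^6 ft³.

V ≈ 1.01 × 10^6 ft³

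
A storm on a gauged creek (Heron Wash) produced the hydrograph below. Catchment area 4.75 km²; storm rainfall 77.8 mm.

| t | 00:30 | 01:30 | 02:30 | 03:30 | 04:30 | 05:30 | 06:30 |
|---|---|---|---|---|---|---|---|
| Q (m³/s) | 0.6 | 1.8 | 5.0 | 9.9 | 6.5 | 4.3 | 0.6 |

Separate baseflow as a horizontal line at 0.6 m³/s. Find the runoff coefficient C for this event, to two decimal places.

ΣQ_DR = 24.50 m³/s; V = ΣQ_DR·Δt = 88200 m³.
Runoff depth d = V / A = 18.57 mm.
C = d / P = 18.57 / 77.8 = 0.24.

C ≈ 0.24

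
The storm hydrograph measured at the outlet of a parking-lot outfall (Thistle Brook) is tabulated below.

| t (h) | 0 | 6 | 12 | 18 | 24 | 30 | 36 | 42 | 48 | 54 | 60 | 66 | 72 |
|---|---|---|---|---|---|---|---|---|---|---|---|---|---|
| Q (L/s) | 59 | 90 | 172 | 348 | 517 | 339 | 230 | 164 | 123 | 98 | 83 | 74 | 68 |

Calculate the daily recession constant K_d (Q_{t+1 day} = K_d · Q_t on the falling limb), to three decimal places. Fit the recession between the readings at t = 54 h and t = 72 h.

Between t = 54 h and t = 72 h the flow falls from 98 to 68 L/s over 3×6 h = 18 h.
Per-interval ratio K = (68/98)^(1/3) = 0.8853; K_d = K^(24/6) = 0.614.

K_d ≈ 0.614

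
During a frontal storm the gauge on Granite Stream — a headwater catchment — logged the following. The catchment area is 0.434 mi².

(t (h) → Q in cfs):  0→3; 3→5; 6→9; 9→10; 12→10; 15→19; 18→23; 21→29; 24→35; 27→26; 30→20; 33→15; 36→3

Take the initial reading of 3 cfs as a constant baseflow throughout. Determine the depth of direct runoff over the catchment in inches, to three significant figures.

d ≈ 1.80 in

Direct runoff: 0.0, 2.0, 6.0, 7.0, 7.0, 16.0, 20.0, 26.0, 32.0, 23.0, 17.0, 12.0, 0.0 cfs; ΣQ_DR = 168.0 cfs.
V = ΣQ_DR · Δt = 168.0 × 10800 s = 1.814 × 10^6 ft³.
Over A = 0.434 mi², depth = V / A = 1.80 in.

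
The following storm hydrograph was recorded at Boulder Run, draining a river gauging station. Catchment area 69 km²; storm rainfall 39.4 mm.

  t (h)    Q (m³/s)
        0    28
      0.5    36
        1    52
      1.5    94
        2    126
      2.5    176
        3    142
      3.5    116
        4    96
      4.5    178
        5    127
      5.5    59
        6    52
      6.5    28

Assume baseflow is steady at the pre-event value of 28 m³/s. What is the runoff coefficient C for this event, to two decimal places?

ΣQ_DR = 918.0 m³/s; V = ΣQ_DR·Δt = 1.652 × 10^6 m³.
Runoff depth d = V / A = 23.95 mm.
C = d / P = 23.95 / 39.4 = 0.61.

C ≈ 0.61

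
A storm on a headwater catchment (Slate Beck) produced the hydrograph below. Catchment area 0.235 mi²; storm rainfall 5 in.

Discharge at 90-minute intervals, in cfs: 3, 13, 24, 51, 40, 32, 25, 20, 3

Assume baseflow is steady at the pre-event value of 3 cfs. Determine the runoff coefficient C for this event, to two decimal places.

ΣQ_DR = 184.0 cfs; V = ΣQ_DR·Δt = 9.936 × 10^5 ft³.
Runoff depth d = V / A = 1.820 in.
C = d / P = 1.820 / 5 = 0.36.

C ≈ 0.36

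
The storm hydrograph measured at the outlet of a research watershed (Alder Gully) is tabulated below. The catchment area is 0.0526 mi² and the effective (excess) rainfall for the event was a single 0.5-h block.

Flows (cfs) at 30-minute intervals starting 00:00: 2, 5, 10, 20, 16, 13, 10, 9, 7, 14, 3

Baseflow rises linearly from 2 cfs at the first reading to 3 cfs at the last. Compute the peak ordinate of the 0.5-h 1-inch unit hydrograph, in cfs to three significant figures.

U_p ≈ 14.7 cfs

Direct runoff: 0.00, 2.90, 7.80, 17.70, 13.60, 10.50, 7.40, 6.30, 4.20, 11.10, 0.00 cfs; ΣQ_DR = 81.50 cfs, peak = 17.70 cfs.
Runoff depth d = ΣQ_DR·Δt / A = 81.50 × 1800 / (0.0526 mi²) = 1.200 in.
The 1-inch UH is the DRH scaled by (1 in)/d, so U_p = 17.70 × 1/1.200 = 14.7 cfs.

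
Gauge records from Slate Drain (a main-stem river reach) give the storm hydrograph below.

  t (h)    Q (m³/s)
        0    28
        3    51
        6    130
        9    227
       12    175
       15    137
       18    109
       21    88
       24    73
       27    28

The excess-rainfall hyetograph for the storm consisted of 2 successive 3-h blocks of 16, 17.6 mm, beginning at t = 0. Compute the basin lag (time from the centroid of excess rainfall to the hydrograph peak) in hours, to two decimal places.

t_L ≈ 5.93 h

Centroid of excess rainfall: t_c = Σ P_i·t̄_i / ΣP_i = 3.0714 h (block centres at 1.5, 4.5 h).
Hydrograph peak occurs at t = 9 h, so basin lag t_L = 9 − 3.0714 = 5.93 h.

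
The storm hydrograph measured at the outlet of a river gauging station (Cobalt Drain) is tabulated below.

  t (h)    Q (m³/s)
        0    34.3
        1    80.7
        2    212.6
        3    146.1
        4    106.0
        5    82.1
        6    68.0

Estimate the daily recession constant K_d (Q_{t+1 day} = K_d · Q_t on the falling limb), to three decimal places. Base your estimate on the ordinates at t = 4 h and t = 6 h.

Between t = 4 h and t = 6 h the flow falls from 106.0 to 68.0 m³/s over 2×1 h = 2 h.
Per-interval ratio K = (68.0/106.0)^(1/2) = 0.8009; K_d = K^(24/1) = 0.005.

K_d ≈ 0.005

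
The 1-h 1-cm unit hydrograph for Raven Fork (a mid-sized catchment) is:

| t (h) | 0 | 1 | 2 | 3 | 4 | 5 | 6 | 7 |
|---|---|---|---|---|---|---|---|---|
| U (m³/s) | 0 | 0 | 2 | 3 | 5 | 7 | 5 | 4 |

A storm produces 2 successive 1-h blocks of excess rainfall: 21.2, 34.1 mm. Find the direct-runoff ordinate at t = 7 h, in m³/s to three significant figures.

By discrete convolution, Q_j = Σ (P_i / 10 mm) · U_{j−i}.
At t = 7 h (j=7): Q = (21.2/10)·4 + (34.1/10)·5 = 25.5 m³/s.

Q ≈ 25.5 m³/s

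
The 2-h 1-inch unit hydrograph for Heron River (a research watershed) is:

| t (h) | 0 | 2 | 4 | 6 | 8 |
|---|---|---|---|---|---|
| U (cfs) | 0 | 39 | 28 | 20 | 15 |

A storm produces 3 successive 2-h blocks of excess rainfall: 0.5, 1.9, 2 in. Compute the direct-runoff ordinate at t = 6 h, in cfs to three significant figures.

By discrete convolution, Q_j = Σ (P_i / 1 in) · U_{j−i}.
At t = 6 h (j=3): Q = (0.5/1)·20 + (1.9/1)·28 + (2/1)·39 = 141 cfs.

Q ≈ 141 cfs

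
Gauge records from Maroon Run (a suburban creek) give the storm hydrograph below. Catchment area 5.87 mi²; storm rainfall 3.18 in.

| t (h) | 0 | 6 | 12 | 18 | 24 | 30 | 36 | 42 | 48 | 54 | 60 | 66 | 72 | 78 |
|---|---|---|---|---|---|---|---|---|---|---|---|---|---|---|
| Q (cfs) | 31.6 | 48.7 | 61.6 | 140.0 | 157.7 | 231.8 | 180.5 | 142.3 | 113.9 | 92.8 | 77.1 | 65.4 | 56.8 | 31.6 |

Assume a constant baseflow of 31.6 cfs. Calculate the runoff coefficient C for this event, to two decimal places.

ΣQ_DR = 989.4 cfs; V = ΣQ_DR·Δt = 2.137 × 10^7 ft³.
Runoff depth d = V / A = 1.567 in.
C = d / P = 1.567 / 3.18 = 0.49.

C ≈ 0.49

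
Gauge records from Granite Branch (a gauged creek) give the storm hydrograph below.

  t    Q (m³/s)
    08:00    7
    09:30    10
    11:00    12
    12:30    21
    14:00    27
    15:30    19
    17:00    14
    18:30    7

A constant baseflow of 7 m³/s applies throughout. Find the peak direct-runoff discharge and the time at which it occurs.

Subtracting baseflow gives direct-runoff ordinates: 0.0, 3.0, 5.0, 14.0, 20.0, 12.0, 7.0, 0.0 m³/s.
The maximum is 20.0 m³/s, occurring at the reading for t = 14:00.

Q_p = 20.0 m³/s at t = 14:00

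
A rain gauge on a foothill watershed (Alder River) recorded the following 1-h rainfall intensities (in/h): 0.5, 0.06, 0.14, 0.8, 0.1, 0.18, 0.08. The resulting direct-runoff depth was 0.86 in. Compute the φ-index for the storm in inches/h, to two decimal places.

Only the 2 blocks with intensity above φ contribute runoff: 0.5, 0.8 in/h.
Σ(I−φ)·Δt = d  ⇒  (0.5+0.8 − 2φ)·1 = 0.86
φ = (1.300 − 0.86/1) / 2 = 0.22 in/h.

φ ≈ 0.22 in/h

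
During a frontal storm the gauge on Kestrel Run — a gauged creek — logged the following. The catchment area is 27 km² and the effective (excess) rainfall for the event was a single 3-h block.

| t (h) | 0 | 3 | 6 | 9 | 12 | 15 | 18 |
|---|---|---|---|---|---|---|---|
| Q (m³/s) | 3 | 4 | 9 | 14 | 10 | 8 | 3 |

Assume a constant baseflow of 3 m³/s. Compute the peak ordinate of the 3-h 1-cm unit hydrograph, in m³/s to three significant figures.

Direct runoff: 0.0, 1.0, 6.0, 11.0, 7.0, 5.0, 0.0 m³/s; ΣQ_DR = 30.00 m³/s, peak = 11.0 m³/s.
Runoff depth d = ΣQ_DR·Δt / A = 30.00 × 10800 / (27 km²) = 12.00 mm.
The 1-cm UH is the DRH scaled by (10 mm)/d, so U_p = 11.0 × 10/12.00 = 9.17 m³/s.

U_p ≈ 9.17 m³/s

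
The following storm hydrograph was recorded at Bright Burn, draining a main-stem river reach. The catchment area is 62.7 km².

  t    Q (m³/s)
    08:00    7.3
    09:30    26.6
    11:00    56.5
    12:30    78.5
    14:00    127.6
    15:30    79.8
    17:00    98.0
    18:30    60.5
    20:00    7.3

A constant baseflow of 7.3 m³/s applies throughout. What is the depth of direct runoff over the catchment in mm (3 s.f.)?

d ≈ 41.0 mm

Direct runoff: 0.0, 19.3, 49.2, 71.2, 120.3, 72.5, 90.7, 53.2, 0.0 m³/s; ΣQ_DR = 476.4 m³/s.
V = ΣQ_DR · Δt = 476.4 × 5400 s = 2.573 × 10^6 m³.
Over A = 62.7 km², depth = V / A = 41.0 mm.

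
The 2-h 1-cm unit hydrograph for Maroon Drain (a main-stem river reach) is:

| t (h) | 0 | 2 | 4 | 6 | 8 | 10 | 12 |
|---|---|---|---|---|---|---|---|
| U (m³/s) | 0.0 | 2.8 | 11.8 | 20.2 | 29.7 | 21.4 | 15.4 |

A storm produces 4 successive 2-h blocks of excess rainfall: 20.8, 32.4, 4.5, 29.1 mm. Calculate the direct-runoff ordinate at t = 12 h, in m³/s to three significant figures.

By discrete convolution, Q_j = Σ (P_i / 10 mm) · U_{j−i}.
At t = 12 h (j=6): Q = (20.8/10)·15.4 + (32.4/10)·21.4 + (4.5/10)·29.7 + (29.1/10)·20.2 = 174 m³/s.

Q ≈ 174 m³/s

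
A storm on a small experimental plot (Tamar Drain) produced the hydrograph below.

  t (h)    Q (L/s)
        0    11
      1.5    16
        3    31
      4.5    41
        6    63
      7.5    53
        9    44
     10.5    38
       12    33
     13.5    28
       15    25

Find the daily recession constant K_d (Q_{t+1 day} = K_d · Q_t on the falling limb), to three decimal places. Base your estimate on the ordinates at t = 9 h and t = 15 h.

K_d ≈ 0.104

Between t = 9 h and t = 15 h the flow falls from 44 to 25 L/s over 4×1.5 h = 6 h.
Per-interval ratio K = (25/44)^(1/4) = 0.8682; K_d = K^(24/1.5) = 0.104.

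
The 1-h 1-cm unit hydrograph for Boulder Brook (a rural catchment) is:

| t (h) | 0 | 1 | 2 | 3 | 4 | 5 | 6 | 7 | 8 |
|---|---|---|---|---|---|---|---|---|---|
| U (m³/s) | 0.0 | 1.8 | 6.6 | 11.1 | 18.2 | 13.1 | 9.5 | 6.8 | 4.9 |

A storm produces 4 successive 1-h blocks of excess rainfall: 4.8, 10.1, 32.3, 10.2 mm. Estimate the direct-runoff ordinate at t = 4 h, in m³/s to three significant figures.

Q ≈ 43.1 m³/s

By discrete convolution, Q_j = Σ (P_i / 10 mm) · U_{j−i}.
At t = 4 h (j=4): Q = (4.8/10)·18.2 + (10.1/10)·11.1 + (32.3/10)·6.6 + (10.2/10)·1.8 = 43.1 m³/s.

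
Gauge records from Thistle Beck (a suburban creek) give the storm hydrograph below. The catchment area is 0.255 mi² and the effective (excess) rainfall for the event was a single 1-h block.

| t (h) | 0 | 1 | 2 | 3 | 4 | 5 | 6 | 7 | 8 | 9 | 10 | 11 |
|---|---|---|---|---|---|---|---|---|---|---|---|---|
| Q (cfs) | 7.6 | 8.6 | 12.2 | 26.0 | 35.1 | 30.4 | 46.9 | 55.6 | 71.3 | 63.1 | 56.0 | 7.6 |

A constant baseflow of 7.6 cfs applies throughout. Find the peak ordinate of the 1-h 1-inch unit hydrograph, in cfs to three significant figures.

U_p ≈ 31.8 cfs

Direct runoff: 0.0, 1.0, 4.6, 18.4, 27.5, 22.8, 39.3, 48.0, 63.7, 55.5, 48.4, 0.0 cfs; ΣQ_DR = 329.2 cfs, peak = 63.7 cfs.
Runoff depth d = ΣQ_DR·Δt / A = 329.2 × 3600 / (0.255 mi²) = 2.000 in.
The 1-inch UH is the DRH scaled by (1 in)/d, so U_p = 63.7 × 1/2.000 = 31.8 cfs.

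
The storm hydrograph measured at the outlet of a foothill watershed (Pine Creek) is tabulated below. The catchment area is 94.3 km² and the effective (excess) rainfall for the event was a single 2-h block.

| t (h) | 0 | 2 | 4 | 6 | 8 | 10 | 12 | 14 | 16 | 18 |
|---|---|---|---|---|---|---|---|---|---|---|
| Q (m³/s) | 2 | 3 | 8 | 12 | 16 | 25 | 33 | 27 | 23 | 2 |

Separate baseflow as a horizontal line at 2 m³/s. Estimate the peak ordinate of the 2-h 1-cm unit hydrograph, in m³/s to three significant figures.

U_p ≈ 31.0 m³/s

Direct runoff: 0.0, 1.0, 6.0, 10.0, 14.0, 23.0, 31.0, 25.0, 21.0, 0.0 m³/s; ΣQ_DR = 131.0 m³/s, peak = 31.0 m³/s.
Runoff depth d = ΣQ_DR·Δt / A = 131.0 × 7200 / (94.3 km²) = 10.00 mm.
The 1-cm UH is the DRH scaled by (10 mm)/d, so U_p = 31.0 × 10/10.00 = 31.0 m³/s.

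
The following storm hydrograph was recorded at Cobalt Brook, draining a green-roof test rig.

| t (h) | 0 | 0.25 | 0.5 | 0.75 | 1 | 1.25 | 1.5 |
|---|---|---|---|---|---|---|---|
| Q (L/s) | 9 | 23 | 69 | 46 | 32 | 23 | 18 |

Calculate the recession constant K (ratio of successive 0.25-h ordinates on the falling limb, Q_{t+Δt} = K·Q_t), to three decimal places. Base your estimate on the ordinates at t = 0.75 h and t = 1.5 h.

K ≈ 0.731

Using the recession-limb readings at t = 0.75 h and t = 1.5 h: Q falls from 46 to 18 L/s over 3 intervals.
K = (Q₂/Q₁)^(1/3) = (18/46)^(1/3) = 0.731.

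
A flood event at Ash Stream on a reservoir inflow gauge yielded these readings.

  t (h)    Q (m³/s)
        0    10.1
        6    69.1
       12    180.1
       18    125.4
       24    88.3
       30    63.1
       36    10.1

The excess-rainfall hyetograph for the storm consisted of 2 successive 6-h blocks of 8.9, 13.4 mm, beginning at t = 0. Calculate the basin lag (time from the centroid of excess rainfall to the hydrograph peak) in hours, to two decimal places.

Centroid of excess rainfall: t_c = Σ P_i·t̄_i / ΣP_i = 6.6054 h (block centres at 3, 9 h).
Hydrograph peak occurs at t = 12 h, so basin lag t_L = 12 − 6.6054 = 5.39 h.

t_L ≈ 5.39 h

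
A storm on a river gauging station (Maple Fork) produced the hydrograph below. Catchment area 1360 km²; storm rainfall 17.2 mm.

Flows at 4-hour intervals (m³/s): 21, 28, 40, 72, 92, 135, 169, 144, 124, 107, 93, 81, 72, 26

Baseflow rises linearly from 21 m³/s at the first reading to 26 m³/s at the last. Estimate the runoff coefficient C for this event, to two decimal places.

ΣQ_DR = 875.0 m³/s; V = ΣQ_DR·Δt = 1.260 × 10^7 m³.
Runoff depth d = V / A = 9.265 mm.
C = d / P = 9.265 / 17.2 = 0.54.

C ≈ 0.54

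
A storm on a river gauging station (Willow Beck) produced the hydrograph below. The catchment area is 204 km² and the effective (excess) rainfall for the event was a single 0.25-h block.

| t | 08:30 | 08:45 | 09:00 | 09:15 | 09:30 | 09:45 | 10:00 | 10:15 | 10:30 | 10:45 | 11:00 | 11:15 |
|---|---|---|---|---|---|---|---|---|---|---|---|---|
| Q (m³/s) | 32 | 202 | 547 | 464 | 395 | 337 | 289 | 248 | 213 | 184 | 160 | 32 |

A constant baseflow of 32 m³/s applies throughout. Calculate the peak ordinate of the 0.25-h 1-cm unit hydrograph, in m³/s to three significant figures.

Direct runoff: 0.0, 170.0, 515.0, 432.0, 363.0, 305.0, 257.0, 216.0, 181.0, 152.0, 128.0, 0.0 m³/s; ΣQ_DR = 2719 m³/s, peak = 515.0 m³/s.
Runoff depth d = ΣQ_DR·Δt / A = 2719 × 900 / (204 km²) = 12.00 mm.
The 1-cm UH is the DRH scaled by (10 mm)/d, so U_p = 515.0 × 10/12.00 = 429 m³/s.

U_p ≈ 429 m³/s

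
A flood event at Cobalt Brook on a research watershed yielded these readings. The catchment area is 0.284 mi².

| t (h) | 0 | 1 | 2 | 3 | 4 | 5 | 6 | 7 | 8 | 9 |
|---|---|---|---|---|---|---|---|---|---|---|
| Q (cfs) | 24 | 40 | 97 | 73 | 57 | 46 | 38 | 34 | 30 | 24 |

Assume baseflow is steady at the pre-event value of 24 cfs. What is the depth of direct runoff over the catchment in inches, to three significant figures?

d ≈ 1.22 in

Direct runoff: 0.0, 16.0, 73.0, 49.0, 33.0, 22.0, 14.0, 10.0, 6.0, 0.0 cfs; ΣQ_DR = 223.0 cfs.
V = ΣQ_DR · Δt = 223.0 × 3600 s = 8.028 × 10^5 ft³.
Over A = 0.284 mi², depth = V / A = 1.22 in.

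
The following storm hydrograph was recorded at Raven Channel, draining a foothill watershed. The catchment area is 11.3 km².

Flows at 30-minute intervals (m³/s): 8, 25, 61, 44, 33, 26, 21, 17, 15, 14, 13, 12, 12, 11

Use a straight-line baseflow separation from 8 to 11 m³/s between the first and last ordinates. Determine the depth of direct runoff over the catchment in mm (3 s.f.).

d ≈ 28.5 mm

Direct runoff: 0.00, 16.77, 52.54, 35.31, 24.08, 16.85, 11.62, 7.38, 5.15, 3.92, 2.69, 1.46, 1.23, 0.00 m³/s; ΣQ_DR = 179.0 m³/s.
V = ΣQ_DR · Δt = 179.0 × 1800 s = 3.222 × 10^5 m³.
Over A = 11.3 km², depth = V / A = 28.5 mm.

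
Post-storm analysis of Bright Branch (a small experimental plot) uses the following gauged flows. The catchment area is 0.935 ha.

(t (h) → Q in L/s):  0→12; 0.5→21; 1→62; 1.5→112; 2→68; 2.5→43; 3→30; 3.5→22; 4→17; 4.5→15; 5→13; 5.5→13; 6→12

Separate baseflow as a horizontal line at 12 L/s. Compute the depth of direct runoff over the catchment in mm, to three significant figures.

d ≈ 54.7 mm

Direct runoff: 0.0, 9.0, 50.0, 100.0, 56.0, 31.0, 18.0, 10.0, 5.0, 3.0, 1.0, 1.0, 0.0 L/s; ΣQ_DR = 284.0 L/s.
V = ΣQ_DR · Δt = 284.0 × 1800 s = 5.112 × 10^5 L.
Over A = 0.935 ha, depth = V / A = 54.7 mm.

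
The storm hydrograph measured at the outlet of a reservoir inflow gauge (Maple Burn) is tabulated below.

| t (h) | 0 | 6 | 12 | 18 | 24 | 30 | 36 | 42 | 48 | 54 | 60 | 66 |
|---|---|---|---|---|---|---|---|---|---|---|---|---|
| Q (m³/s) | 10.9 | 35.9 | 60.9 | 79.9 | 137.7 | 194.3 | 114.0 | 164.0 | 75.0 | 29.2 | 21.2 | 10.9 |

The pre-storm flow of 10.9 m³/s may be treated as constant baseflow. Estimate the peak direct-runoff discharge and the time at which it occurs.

Q_p = 183.4 m³/s at t = 30 h

Subtracting baseflow gives direct-runoff ordinates: 0.0, 25.0, 50.0, 69.0, 126.8, 183.4, 103.1, 153.1, 64.1, 18.3, 10.3, 0.0 m³/s.
The maximum is 183.4 m³/s, occurring at the reading for t = 30 h.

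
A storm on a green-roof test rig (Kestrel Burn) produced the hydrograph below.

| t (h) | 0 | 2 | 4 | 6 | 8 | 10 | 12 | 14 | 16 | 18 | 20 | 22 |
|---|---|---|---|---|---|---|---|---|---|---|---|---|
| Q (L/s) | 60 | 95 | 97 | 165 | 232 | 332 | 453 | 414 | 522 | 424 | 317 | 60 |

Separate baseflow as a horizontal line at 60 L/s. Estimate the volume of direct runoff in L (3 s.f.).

Direct-runoff ordinates (Q − Q_b): 0.0, 35.0, 37.0, 105.0, 172.0, 272.0, 393.0, 354.0, 462.0, 364.0, 257.0, 0.0 L/s.
ΣQ_DR = 2451 L/s.
With Δt = 2 h = 7200 s, V = ΣQ_DR · Δt = 2451 × 7200 = 1.76 × 10^7 L.

V ≈ 1.76 × 10^7 L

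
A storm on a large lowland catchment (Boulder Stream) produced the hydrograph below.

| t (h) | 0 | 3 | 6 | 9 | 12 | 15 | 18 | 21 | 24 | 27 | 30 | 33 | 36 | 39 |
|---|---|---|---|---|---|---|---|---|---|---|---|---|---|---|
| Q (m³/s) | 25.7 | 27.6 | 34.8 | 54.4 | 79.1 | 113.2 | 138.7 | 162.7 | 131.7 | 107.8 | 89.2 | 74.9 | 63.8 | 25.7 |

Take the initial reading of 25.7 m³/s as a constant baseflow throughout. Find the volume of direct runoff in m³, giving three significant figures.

Direct-runoff ordinates (Q − Q_b): 0.0, 1.9, 9.1, 28.7, 53.4, 87.5, 113.0, 137.0, 106.0, 82.1, 63.5, 49.2, 38.1, 0.0 m³/s.
ΣQ_DR = 769.5 m³/s.
With Δt = 3 h = 10800 s, V = ΣQ_DR · Δt = 769.5 × 10800 = 8.31 × 10^6 m³.

V ≈ 8.31 × 10^6 m³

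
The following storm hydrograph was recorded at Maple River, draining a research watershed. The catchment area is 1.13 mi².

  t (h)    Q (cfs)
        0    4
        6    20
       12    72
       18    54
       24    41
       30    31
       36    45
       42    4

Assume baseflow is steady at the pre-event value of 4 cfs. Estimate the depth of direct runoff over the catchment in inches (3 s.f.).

Direct runoff: 0.0, 16.0, 68.0, 50.0, 37.0, 27.0, 41.0, 0.0 cfs; ΣQ_DR = 239.0 cfs.
V = ΣQ_DR · Δt = 239.0 × 21600 s = 5.162 × 10^6 ft³.
Over A = 1.13 mi², depth = V / A = 1.97 in.

d ≈ 1.97 in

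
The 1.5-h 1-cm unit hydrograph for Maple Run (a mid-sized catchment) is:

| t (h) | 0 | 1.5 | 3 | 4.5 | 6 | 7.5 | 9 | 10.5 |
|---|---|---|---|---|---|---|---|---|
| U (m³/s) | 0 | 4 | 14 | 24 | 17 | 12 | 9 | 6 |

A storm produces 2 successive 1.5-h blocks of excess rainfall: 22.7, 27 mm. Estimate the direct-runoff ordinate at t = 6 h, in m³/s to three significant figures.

By discrete convolution, Q_j = Σ (P_i / 10 mm) · U_{j−i}.
At t = 6 h (j=4): Q = (22.7/10)·17 + (27/10)·24 = 103 m³/s.

Q ≈ 103 m³/s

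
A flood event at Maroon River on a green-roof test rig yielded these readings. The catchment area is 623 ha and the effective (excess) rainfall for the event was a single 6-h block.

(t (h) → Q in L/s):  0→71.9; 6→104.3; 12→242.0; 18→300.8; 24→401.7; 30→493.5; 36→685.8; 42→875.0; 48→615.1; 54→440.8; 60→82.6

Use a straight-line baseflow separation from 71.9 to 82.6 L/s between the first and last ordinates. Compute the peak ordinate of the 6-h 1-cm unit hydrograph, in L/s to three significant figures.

Direct runoff: 0.00, 31.33, 167.96, 225.69, 325.52, 416.25, 607.48, 795.61, 534.64, 359.27, 0.00 L/s; ΣQ_DR = 3464 L/s, peak = 795.61 L/s.
Runoff depth d = ΣQ_DR·Δt / A = 3464 × 21600 / (623 ha) = 12.01 mm.
The 1-cm UH is the DRH scaled by (10 mm)/d, so U_p = 795.61 × 10/12.01 = 663 L/s.

U_p ≈ 663 L/s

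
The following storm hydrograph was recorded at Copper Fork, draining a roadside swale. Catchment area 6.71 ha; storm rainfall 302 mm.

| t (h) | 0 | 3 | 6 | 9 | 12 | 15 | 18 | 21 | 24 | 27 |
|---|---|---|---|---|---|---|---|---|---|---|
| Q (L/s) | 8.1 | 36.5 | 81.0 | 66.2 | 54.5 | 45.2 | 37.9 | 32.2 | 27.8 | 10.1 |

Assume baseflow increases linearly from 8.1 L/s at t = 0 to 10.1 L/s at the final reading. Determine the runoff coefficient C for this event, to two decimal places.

ΣQ_DR = 308.5 L/s; V = ΣQ_DR·Δt = 3.332 × 10^6 L.
Runoff depth d = V / A = 49.65 mm.
C = d / P = 49.65 / 302 = 0.16.

C ≈ 0.16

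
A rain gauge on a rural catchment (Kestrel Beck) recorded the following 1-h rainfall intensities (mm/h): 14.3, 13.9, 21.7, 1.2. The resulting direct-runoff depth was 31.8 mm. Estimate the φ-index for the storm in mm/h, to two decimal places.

φ ≈ 6.03 mm/h

Only the 3 blocks with intensity above φ contribute runoff: 14.3, 13.9, 21.7 mm/h.
Σ(I−φ)·Δt = d  ⇒  (14.3+13.9+21.7 − 3φ)·1 = 31.8
φ = (49.90 − 31.8/1) / 3 = 6.03 mm/h.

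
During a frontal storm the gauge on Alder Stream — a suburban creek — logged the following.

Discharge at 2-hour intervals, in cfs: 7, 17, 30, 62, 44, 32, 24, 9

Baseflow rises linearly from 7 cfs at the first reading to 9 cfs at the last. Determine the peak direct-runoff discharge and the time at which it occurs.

Subtracting baseflow gives direct-runoff ordinates: 0.00, 9.71, 22.43, 54.14, 35.86, 23.57, 15.29, 0.00 cfs.
The maximum is 54.14 cfs, occurring at the reading for t = 6 h.

Q_p = 54.14 cfs at t = 6 h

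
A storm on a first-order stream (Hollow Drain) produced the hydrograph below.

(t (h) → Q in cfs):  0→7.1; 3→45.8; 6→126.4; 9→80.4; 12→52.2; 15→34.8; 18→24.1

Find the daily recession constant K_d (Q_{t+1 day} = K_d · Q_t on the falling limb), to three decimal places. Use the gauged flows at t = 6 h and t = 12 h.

Between t = 6 h and t = 12 h the flow falls from 126.4 to 52.2 cfs over 2×3 h = 6 h.
Per-interval ratio K = (52.2/126.4)^(1/2) = 0.6426; K_d = K^(24/3) = 0.029.

K_d ≈ 0.029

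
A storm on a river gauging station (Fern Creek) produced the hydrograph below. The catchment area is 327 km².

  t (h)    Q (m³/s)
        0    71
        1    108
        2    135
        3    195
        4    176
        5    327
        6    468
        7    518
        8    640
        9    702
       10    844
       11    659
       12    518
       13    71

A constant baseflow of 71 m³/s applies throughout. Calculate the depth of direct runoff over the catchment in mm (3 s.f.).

Direct runoff: 0.0, 37.0, 64.0, 124.0, 105.0, 256.0, 397.0, 447.0, 569.0, 631.0, 773.0, 588.0, 447.0, 0.0 m³/s; ΣQ_DR = 4438 m³/s.
V = ΣQ_DR · Δt = 4438 × 3600 s = 1.598 × 10^7 m³.
Over A = 327 km², depth = V / A = 48.9 mm.

d ≈ 48.9 mm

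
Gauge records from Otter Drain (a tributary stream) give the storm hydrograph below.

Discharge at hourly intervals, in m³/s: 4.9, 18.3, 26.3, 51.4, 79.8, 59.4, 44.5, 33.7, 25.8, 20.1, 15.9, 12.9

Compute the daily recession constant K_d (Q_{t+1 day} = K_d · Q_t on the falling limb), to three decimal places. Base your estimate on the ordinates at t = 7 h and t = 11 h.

Between t = 7 h and t = 11 h the flow falls from 33.7 to 12.9 m³/s over 4×1 h = 4 h.
Per-interval ratio K = (12.9/33.7)^(1/4) = 0.7866; K_d = K^(24/1) = 0.003.

K_d ≈ 0.003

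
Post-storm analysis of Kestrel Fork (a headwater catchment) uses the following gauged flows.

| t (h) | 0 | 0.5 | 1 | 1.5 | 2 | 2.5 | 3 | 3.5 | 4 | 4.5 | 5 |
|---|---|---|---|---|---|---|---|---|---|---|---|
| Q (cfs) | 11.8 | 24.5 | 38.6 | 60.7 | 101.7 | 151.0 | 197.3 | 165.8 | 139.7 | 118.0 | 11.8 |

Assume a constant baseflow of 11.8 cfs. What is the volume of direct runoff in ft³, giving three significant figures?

V ≈ 1.60 × 10^6 ft³

Direct-runoff ordinates (Q − Q_b): 0.0, 12.7, 26.8, 48.9, 89.9, 139.2, 185.5, 154.0, 127.9, 106.2, 0.0 cfs.
ΣQ_DR = 891.1 cfs.
With Δt = 0.5 h = 1800 s, V = ΣQ_DR · Δt = 891.1 × 1800 = 1.60 × 10^6 ft³.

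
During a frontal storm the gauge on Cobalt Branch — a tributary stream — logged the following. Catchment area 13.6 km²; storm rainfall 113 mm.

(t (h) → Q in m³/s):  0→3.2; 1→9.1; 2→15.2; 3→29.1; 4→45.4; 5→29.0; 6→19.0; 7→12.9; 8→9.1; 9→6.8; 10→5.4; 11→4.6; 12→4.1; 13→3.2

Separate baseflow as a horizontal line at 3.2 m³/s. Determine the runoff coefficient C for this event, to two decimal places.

ΣQ_DR = 151.3 m³/s; V = ΣQ_DR·Δt = 5.447 × 10^5 m³.
Runoff depth d = V / A = 40.05 mm.
C = d / P = 40.05 / 113 = 0.35.

C ≈ 0.35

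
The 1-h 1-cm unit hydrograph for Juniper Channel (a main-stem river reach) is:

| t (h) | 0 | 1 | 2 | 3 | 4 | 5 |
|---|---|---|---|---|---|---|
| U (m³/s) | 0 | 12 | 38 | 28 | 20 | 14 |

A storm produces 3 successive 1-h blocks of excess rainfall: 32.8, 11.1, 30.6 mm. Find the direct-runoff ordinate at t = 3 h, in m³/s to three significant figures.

Q ≈ 171 m³/s

By discrete convolution, Q_j = Σ (P_i / 10 mm) · U_{j−i}.
At t = 3 h (j=3): Q = (32.8/10)·28 + (11.1/10)·38 + (30.6/10)·12 = 171 m³/s.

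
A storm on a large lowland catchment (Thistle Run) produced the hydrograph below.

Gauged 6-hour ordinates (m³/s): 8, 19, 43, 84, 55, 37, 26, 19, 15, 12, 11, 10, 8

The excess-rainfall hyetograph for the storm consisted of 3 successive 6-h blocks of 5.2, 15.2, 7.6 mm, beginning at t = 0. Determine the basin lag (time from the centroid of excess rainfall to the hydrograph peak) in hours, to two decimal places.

Centroid of excess rainfall: t_c = Σ P_i·t̄_i / ΣP_i = 9.5143 h (block centres at 3, 9, 15 h).
Hydrograph peak occurs at t = 18 h, so basin lag t_L = 18 − 9.5143 = 8.49 h.

t_L ≈ 8.49 h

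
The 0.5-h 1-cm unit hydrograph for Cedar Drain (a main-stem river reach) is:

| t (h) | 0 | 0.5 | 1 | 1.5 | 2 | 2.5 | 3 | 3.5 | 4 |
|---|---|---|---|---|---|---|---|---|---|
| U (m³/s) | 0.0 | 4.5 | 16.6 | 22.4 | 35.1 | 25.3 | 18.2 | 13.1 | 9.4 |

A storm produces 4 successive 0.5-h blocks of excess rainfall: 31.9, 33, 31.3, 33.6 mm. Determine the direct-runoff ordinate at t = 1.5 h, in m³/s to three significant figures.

Q ≈ 140 m³/s

By discrete convolution, Q_j = Σ (P_i / 10 mm) · U_{j−i}.
At t = 1.5 h (j=3): Q = (31.9/10)·22.4 + (33/10)·16.6 + (31.3/10)·4.5 + (33.6/10)·0.0 = 140 m³/s.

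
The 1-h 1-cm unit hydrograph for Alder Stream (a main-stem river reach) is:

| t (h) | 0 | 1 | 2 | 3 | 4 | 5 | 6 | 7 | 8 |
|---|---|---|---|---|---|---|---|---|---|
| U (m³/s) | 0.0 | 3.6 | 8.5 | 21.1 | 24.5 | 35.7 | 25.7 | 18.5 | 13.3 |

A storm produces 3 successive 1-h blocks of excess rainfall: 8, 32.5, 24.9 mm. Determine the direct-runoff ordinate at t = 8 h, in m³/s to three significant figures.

By discrete convolution, Q_j = Σ (P_i / 10 mm) · U_{j−i}.
At t = 8 h (j=8): Q = (8/10)·13.3 + (32.5/10)·18.5 + (24.9/10)·25.7 = 135 m³/s.

Q ≈ 135 m³/s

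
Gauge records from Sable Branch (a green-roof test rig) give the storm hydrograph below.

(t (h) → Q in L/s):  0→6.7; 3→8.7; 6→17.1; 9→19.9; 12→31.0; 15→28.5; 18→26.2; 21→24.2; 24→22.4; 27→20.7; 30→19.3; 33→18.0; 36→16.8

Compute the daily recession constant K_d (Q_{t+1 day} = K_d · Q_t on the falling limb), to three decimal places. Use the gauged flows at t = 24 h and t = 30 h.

K_d ≈ 0.551

Between t = 24 h and t = 30 h the flow falls from 22.4 to 19.3 L/s over 2×3 h = 6 h.
Per-interval ratio K = (19.3/22.4)^(1/2) = 0.9282; K_d = K^(24/3) = 0.551.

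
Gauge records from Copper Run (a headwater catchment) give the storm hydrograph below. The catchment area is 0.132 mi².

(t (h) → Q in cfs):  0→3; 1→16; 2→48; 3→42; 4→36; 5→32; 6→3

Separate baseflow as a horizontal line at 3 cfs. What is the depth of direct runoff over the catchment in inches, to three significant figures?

d ≈ 1.87 in

Direct runoff: 0.0, 13.0, 45.0, 39.0, 33.0, 29.0, 0.0 cfs; ΣQ_DR = 159.0 cfs.
V = ΣQ_DR · Δt = 159.0 × 3600 s = 5.724 × 10^5 ft³.
Over A = 0.132 mi², depth = V / A = 1.87 in.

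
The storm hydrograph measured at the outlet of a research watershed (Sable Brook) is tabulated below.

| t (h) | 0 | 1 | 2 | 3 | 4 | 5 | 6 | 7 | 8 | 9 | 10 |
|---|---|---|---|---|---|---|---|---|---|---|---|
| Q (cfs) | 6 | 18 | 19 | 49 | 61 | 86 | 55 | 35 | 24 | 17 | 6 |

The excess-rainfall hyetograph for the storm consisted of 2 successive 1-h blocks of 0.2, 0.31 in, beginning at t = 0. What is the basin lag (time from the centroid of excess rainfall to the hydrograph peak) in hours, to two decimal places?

Centroid of excess rainfall: t_c = Σ P_i·t̄_i / ΣP_i = 1.1078 h (block centres at 0.5, 1.5 h).
Hydrograph peak occurs at t = 5 h, so basin lag t_L = 5 − 1.1078 = 3.89 h.

t_L ≈ 3.89 h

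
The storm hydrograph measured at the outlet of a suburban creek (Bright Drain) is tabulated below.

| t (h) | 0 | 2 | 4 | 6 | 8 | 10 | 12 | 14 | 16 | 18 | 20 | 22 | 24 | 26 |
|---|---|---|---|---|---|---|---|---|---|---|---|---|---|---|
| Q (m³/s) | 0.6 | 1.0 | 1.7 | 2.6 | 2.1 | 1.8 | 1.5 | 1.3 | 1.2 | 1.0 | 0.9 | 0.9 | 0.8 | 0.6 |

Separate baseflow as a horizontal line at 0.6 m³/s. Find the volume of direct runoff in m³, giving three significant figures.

V ≈ 69100 m³

Direct-runoff ordinates (Q − Q_b): 0.0, 0.4, 1.1, 2.0, 1.5, 1.2, 0.9, 0.7, 0.6, 0.4, 0.3, 0.3, 0.2, 0.0 m³/s.
ΣQ_DR = 9.600 m³/s.
With Δt = 2 h = 7200 s, V = ΣQ_DR · Δt = 9.600 × 7200 = 69100 m³.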